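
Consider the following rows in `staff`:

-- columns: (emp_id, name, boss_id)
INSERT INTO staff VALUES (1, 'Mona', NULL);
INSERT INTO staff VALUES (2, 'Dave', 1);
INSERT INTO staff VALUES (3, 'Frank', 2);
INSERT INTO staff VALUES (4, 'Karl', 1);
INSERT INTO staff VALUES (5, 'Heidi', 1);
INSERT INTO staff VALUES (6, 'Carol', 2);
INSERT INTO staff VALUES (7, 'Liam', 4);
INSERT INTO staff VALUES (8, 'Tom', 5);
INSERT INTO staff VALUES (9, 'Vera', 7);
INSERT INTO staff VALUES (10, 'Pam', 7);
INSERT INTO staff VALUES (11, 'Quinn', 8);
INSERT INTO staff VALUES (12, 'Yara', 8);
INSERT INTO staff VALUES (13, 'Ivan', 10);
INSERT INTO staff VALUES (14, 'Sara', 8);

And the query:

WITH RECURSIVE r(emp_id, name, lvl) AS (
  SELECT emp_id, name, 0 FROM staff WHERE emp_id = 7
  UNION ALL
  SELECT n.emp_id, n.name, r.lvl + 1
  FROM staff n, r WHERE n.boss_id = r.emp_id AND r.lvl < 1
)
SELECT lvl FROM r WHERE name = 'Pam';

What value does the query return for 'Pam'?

Base: emp_id=7 (Liam) at lvl 0.
Iteration 1: rows with boss_id in {7} -> Vera (id 9, lvl 1), Pam (id 10, lvl 1).
Iteration 2: lvl < 1 fails for all current rows; recursion stops.

1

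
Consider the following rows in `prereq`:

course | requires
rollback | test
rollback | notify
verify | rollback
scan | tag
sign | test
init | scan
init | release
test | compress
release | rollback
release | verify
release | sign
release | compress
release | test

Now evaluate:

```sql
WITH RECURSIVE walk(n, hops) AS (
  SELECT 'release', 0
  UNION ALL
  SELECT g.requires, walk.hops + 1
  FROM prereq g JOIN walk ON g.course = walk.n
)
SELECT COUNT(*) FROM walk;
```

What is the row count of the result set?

16

Base: (release, hops=0).
Iteration 1: edges from {release} -> (compress, hops=1), (rollback, hops=1), (sign, hops=1), (test, hops=1), (verify, hops=1).
Iteration 2: edges from {compress,rollback,sign,test,verify} -> (compress, hops=2), (notify, hops=2), (rollback, hops=2), (test, hops=2) x2. [UNION ALL keeps all 5 new rows, including repeats]
Iteration 3: edges from {compress,notify,rollback,test} -> (compress, hops=3) x2, (notify, hops=3), (test, hops=3). [UNION ALL keeps all 4 new rows, including repeats]
Iteration 4: edges from {compress,notify,test} -> (compress, hops=4).
Iteration 5: no outgoing edges from {compress}; recursion stops.
Total rows emitted: 16.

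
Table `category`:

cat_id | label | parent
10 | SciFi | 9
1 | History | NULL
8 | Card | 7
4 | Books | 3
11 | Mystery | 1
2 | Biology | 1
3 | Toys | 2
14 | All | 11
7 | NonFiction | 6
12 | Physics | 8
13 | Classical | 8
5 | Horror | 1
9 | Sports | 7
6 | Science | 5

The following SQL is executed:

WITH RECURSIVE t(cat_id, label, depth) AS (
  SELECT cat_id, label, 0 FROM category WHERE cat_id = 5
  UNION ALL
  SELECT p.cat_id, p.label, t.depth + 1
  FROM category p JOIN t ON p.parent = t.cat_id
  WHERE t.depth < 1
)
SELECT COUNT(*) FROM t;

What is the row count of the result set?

2

Base: cat_id=5 (Horror) at depth 0.
Iteration 1: rows with parent in {5} -> Science (id 6, depth 1).
Iteration 2: depth < 1 fails for all current rows; recursion stops.
Total rows emitted: 2.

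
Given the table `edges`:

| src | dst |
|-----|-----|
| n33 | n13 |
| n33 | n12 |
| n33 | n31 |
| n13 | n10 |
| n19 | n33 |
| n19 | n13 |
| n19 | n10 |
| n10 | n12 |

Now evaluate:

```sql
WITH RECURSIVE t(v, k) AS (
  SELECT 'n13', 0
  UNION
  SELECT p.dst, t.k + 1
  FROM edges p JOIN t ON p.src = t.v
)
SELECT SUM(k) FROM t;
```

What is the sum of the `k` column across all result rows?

3

Base: (n13, k=0).
Iteration 1: edges from {n13} -> (n10, k=1).
Iteration 2: edges from {n10} -> (n12, k=2).
Iteration 3: no outgoing edges from {n12}; recursion stops.
SUM(k) = 0 + 1 + 2 = 3.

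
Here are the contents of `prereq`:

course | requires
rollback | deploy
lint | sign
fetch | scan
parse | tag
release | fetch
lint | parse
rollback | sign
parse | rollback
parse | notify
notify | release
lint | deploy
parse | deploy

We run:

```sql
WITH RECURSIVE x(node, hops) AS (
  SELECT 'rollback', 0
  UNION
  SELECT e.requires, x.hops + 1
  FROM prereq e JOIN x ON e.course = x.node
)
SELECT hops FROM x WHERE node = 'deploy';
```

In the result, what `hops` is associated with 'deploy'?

Base: (rollback, hops=0).
Iteration 1: edges from {rollback} -> (deploy, hops=1), (sign, hops=1).
Iteration 2: no outgoing edges from {deploy,sign}; recursion stops.

1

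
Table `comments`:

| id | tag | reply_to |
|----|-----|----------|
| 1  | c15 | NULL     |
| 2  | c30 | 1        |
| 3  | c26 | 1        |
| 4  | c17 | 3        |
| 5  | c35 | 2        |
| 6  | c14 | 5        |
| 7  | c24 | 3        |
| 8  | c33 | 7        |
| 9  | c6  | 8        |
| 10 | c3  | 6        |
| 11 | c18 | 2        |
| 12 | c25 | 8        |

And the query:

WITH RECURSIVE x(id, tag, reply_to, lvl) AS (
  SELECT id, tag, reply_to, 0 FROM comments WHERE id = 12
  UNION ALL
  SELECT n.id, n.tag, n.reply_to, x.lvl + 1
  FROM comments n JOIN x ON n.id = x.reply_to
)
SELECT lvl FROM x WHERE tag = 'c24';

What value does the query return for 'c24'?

Base: id=12 (c25), reply_to=8, lvl 0.
Iteration 1: join on id=8 -> c33 (id 8, reply_to=7, lvl 1).
Iteration 2: join on id=7 -> c24 (id 7, reply_to=3, lvl 2).
Iteration 3: join on id=3 -> c26 (id 3, reply_to=1, lvl 3).
Iteration 4: join on id=1 -> c15 (id 1, reply_to=NULL, lvl 4).
Iteration 5: reply_to is NULL; no match; recursion stops.

2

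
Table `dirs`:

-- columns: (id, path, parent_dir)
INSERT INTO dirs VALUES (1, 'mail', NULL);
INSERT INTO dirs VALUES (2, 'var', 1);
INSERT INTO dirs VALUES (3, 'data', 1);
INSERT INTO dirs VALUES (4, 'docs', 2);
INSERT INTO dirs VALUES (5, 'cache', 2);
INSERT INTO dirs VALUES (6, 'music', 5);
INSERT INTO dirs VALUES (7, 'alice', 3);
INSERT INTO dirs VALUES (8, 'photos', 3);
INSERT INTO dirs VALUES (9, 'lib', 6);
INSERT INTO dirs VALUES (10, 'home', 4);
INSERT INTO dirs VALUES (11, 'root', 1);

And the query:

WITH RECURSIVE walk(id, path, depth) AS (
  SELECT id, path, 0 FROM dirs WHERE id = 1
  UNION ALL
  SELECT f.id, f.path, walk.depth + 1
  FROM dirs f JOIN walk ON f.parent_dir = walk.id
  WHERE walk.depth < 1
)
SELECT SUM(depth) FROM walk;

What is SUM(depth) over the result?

Base: id=1 (mail) at depth 0.
Iteration 1: rows with parent_dir in {1} -> var (id 2, depth 1), data (id 3, depth 1), root (id 11, depth 1).
Iteration 2: depth < 1 fails for all current rows; recursion stops.
SUM(depth) = 0 + 1 + 1 + 1 = 3.

3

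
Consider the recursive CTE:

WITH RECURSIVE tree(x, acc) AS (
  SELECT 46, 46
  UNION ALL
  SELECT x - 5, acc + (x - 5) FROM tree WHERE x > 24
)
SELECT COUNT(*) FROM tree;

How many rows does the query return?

Base: x=46, acc=46.
Iteration 1: 46 > 24 holds -> x = 46 - 5 = 41, acc = 46 + 41 = 87.
Iteration 2: 41 > 24 holds -> x = 41 - 5 = 36, acc = 87 + 36 = 123.
Iteration 3: 36 > 24 holds -> x = 36 - 5 = 31, acc = 123 + 31 = 154.
Iteration 4: 31 > 24 holds -> x = 31 - 5 = 26, acc = 154 + 26 = 180.
Iteration 5: 26 > 24 holds -> x = 26 - 5 = 21, acc = 180 + 21 = 201.
Iteration 6: 21 > 24 fails; recursion stops.
Total rows emitted: 6.

6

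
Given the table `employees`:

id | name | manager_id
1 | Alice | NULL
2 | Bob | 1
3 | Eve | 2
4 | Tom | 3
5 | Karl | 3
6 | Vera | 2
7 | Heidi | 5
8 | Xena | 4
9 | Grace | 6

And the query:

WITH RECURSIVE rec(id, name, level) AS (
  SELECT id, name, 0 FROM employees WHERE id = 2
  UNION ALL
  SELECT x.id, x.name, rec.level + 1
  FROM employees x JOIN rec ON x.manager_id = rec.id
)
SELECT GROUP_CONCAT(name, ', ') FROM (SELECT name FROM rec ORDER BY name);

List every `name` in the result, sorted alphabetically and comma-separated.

Bob, Eve, Grace, Heidi, Karl, Tom, Vera, Xena

Base: id=2 (Bob) at level 0.
Iteration 1: rows with manager_id in {2} -> Eve (id 3, level 1), Vera (id 6, level 1).
Iteration 2: rows with manager_id in {3,6} -> Tom (id 4, level 2), Karl (id 5, level 2), Grace (id 9, level 2).
Iteration 3: rows with manager_id in {4,5,9} -> Heidi (id 7, level 3), Xena (id 8, level 3).
Iteration 4: no rows with manager_id in {7,8}; recursion stops.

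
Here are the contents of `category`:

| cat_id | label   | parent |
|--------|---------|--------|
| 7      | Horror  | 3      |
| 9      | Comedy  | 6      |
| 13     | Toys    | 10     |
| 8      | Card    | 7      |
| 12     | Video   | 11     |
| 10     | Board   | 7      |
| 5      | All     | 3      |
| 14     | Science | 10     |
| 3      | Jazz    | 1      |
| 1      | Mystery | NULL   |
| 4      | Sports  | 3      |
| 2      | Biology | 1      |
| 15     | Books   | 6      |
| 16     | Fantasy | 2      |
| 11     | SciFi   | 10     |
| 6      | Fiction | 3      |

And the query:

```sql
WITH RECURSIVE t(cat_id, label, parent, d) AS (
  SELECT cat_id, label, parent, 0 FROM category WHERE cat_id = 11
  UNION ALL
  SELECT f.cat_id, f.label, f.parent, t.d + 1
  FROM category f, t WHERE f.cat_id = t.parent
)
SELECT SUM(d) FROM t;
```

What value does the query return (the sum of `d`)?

Base: cat_id=11 (SciFi), parent=10, d 0.
Iteration 1: join on cat_id=10 -> Board (id 10, parent=7, d 1).
Iteration 2: join on cat_id=7 -> Horror (id 7, parent=3, d 2).
Iteration 3: join on cat_id=3 -> Jazz (id 3, parent=1, d 3).
Iteration 4: join on cat_id=1 -> Mystery (id 1, parent=NULL, d 4).
Iteration 5: parent is NULL; no match; recursion stops.
SUM(d) = 0 + 1 + 2 + 3 + 4 = 10.

10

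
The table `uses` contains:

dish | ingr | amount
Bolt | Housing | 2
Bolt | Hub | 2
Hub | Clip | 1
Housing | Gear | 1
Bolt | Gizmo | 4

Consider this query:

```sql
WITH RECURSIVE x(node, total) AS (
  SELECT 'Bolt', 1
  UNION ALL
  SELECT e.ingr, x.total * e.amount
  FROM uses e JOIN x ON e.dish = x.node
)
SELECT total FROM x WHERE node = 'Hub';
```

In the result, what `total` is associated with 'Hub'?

Base: (Bolt, total=1).
Iteration 1: components of {Bolt} -> Gizmo = 1*4 = 4, Housing = 1*2 = 2, Hub = 1*2 = 2.
Iteration 2: components of {Gizmo,Housing,Hub} -> Clip = 2*1 = 2, Gear = 2*1 = 2.
Iteration 3: no further components; recursion stops.

2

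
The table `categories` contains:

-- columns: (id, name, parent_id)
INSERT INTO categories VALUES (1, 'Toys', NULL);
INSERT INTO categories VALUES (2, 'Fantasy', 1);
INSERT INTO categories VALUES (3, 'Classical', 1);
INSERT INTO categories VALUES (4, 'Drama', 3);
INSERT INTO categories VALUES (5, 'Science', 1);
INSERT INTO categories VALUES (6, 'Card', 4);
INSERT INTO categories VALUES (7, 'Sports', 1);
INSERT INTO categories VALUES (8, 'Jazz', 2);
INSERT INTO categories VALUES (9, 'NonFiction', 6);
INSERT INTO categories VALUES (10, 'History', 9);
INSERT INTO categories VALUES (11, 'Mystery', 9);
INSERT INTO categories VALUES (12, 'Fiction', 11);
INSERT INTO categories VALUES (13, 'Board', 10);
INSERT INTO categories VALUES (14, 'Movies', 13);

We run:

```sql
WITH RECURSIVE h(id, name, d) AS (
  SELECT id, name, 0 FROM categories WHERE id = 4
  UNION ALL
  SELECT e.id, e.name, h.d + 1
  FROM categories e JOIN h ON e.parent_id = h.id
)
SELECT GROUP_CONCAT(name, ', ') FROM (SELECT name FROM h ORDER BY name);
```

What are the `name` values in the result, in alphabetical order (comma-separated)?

Board, Card, Drama, Fiction, History, Movies, Mystery, NonFiction

Base: id=4 (Drama) at d 0.
Iteration 1: rows with parent_id in {4} -> Card (id 6, d 1).
Iteration 2: rows with parent_id in {6} -> NonFiction (id 9, d 2).
Iteration 3: rows with parent_id in {9} -> History (id 10, d 3), Mystery (id 11, d 3).
Iteration 4: rows with parent_id in {10,11} -> Fiction (id 12, d 4), Board (id 13, d 4).
Iteration 5: rows with parent_id in {12,13} -> Movies (id 14, d 5).
Iteration 6: no rows with parent_id in {14}; recursion stops.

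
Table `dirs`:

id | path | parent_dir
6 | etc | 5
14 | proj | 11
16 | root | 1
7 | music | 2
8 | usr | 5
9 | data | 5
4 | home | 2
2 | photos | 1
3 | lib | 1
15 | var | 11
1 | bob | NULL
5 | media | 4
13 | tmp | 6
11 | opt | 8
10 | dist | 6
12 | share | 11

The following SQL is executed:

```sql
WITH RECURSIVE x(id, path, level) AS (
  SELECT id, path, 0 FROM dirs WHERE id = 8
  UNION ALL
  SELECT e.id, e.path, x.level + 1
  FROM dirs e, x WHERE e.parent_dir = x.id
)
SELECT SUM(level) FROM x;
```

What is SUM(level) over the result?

Base: id=8 (usr) at level 0.
Iteration 1: rows with parent_dir in {8} -> opt (id 11, level 1).
Iteration 2: rows with parent_dir in {11} -> share (id 12, level 2), proj (id 14, level 2), var (id 15, level 2).
Iteration 3: no rows with parent_dir in {12,14,15}; recursion stops.
SUM(level) = 0 + 1 + 2 + 2 + 2 = 7.

7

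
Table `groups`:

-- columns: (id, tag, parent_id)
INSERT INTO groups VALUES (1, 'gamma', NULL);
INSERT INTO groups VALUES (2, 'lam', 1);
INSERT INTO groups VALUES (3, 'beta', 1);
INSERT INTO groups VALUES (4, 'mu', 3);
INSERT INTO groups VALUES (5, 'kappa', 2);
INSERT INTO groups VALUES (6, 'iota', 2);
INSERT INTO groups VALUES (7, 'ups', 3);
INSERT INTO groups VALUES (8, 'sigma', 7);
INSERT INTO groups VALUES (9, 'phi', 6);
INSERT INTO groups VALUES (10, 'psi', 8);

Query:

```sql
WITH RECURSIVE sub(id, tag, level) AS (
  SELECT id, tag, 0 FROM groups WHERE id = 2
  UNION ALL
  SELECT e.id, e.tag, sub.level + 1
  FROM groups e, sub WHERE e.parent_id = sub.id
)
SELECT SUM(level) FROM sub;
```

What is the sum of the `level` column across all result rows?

Base: id=2 (lam) at level 0.
Iteration 1: rows with parent_id in {2} -> kappa (id 5, level 1), iota (id 6, level 1).
Iteration 2: rows with parent_id in {5,6} -> phi (id 9, level 2).
Iteration 3: no rows with parent_id in {9}; recursion stops.
SUM(level) = 0 + 1 + 1 + 2 = 4.

4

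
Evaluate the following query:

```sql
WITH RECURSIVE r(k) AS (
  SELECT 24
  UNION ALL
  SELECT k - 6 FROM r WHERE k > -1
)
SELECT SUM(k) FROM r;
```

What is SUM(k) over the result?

Base: k=24.
Iteration 1: 24 > -1 holds -> k = 24 - 6 = 18.
Iteration 2: 18 > -1 holds -> k = 18 - 6 = 12.
Iteration 3: 12 > -1 holds -> k = 12 - 6 = 6.
Iteration 4: 6 > -1 holds -> k = 6 - 6 = 0.
Iteration 5: 0 > -1 holds -> k = 0 - 6 = -6.
Iteration 6: -6 > -1 fails; recursion stops.
SUM(k) = 24 + 18 + 12 + 6 + 0 + -6 = 54.

54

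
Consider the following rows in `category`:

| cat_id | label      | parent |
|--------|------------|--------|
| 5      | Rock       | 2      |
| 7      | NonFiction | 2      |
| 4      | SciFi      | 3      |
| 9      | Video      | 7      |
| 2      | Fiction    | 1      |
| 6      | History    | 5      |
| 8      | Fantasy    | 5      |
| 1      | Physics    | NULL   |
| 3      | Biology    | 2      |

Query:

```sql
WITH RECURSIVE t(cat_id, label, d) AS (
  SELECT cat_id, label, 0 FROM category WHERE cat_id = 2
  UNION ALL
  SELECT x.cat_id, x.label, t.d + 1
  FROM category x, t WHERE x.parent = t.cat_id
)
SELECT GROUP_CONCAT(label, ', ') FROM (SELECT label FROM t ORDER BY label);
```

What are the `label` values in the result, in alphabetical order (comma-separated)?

Biology, Fantasy, Fiction, History, NonFiction, Rock, SciFi, Video

Base: cat_id=2 (Fiction) at d 0.
Iteration 1: rows with parent in {2} -> Biology (id 3, d 1), Rock (id 5, d 1), NonFiction (id 7, d 1).
Iteration 2: rows with parent in {3,5,7} -> SciFi (id 4, d 2), History (id 6, d 2), Fantasy (id 8, d 2), Video (id 9, d 2).
Iteration 3: no rows with parent in {4,6,8,9}; recursion stops.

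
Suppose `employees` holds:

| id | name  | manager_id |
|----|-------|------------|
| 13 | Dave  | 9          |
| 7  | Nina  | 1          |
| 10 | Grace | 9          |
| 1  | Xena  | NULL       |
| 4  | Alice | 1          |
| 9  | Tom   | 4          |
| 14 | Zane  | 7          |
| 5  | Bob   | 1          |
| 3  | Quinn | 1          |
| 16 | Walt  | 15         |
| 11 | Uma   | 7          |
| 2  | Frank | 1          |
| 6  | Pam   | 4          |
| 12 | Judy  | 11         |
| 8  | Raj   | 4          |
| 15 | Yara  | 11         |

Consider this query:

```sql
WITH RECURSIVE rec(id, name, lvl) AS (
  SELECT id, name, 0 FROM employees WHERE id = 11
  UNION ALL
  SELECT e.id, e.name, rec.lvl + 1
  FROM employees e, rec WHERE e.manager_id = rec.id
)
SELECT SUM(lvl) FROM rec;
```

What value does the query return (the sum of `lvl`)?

Base: id=11 (Uma) at lvl 0.
Iteration 1: rows with manager_id in {11} -> Judy (id 12, lvl 1), Yara (id 15, lvl 1).
Iteration 2: rows with manager_id in {12,15} -> Walt (id 16, lvl 2).
Iteration 3: no rows with manager_id in {16}; recursion stops.
SUM(lvl) = 0 + 1 + 1 + 2 = 4.

4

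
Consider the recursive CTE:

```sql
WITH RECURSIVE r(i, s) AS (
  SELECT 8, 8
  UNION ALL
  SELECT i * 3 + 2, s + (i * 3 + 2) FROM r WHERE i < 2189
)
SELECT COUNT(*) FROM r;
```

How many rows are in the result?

7

Base: i=8, s=8.
Iteration 1: 8 < 2189 holds -> i = 8 * 3 + 2 = 26, s = 8 + 26 = 34.
Iteration 2: 26 < 2189 holds -> i = 26 * 3 + 2 = 80, s = 34 + 80 = 114.
Iteration 3: 80 < 2189 holds -> i = 80 * 3 + 2 = 242, s = 114 + 242 = 356.
Iteration 4: 242 < 2189 holds -> i = 242 * 3 + 2 = 728, s = 356 + 728 = 1084.
Iteration 5: 728 < 2189 holds -> i = 728 * 3 + 2 = 2186, s = 1084 + 2186 = 3270.
Iteration 6: 2186 < 2189 holds -> i = 2186 * 3 + 2 = 6560, s = 3270 + 6560 = 9830.
Iteration 7: 6560 < 2189 fails; recursion stops.
Total rows emitted: 7.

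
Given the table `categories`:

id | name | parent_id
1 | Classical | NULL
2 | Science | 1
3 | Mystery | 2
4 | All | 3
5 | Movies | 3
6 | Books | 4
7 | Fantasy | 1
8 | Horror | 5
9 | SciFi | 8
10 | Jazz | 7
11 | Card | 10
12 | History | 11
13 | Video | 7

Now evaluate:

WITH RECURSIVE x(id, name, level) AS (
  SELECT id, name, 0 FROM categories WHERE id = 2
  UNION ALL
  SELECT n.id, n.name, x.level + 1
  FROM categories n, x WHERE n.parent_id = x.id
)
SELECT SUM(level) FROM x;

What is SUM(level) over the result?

Base: id=2 (Science) at level 0.
Iteration 1: rows with parent_id in {2} -> Mystery (id 3, level 1).
Iteration 2: rows with parent_id in {3} -> All (id 4, level 2), Movies (id 5, level 2).
Iteration 3: rows with parent_id in {4,5} -> Books (id 6, level 3), Horror (id 8, level 3).
Iteration 4: rows with parent_id in {6,8} -> SciFi (id 9, level 4).
Iteration 5: no rows with parent_id in {9}; recursion stops.
SUM(level) = 0 + 1 + 2 + 2 + 3 + 3 + 4 = 15.

15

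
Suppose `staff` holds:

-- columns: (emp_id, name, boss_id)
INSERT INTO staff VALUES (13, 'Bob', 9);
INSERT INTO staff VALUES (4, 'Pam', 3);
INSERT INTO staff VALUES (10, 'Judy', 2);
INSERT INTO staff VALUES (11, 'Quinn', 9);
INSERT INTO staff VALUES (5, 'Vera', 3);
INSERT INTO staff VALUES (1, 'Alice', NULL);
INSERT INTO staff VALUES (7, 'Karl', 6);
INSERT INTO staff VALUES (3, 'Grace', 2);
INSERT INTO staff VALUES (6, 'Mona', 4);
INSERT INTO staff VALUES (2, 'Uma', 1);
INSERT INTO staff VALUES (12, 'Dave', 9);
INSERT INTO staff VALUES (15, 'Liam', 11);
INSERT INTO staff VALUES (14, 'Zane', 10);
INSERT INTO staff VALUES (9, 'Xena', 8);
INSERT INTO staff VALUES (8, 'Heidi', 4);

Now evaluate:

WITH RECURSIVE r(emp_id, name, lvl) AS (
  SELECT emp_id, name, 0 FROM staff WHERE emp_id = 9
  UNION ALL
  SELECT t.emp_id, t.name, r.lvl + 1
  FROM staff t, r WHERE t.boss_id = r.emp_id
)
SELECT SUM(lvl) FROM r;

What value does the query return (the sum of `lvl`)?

5

Base: emp_id=9 (Xena) at lvl 0.
Iteration 1: rows with boss_id in {9} -> Quinn (id 11, lvl 1), Dave (id 12, lvl 1), Bob (id 13, lvl 1).
Iteration 2: rows with boss_id in {11,12,13} -> Liam (id 15, lvl 2).
Iteration 3: no rows with boss_id in {15}; recursion stops.
SUM(lvl) = 0 + 1 + 1 + 1 + 2 = 5.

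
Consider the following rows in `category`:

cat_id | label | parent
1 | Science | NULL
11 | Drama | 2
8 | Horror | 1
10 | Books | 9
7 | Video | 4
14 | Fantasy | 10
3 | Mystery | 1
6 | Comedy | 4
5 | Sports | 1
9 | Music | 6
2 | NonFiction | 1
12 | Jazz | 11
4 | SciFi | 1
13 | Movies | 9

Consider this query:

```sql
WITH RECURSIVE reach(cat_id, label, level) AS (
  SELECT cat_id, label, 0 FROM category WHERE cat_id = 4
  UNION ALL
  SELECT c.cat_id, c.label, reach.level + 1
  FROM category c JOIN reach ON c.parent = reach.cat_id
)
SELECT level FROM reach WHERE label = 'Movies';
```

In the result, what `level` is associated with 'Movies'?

Base: cat_id=4 (SciFi) at level 0.
Iteration 1: rows with parent in {4} -> Comedy (id 6, level 1), Video (id 7, level 1).
Iteration 2: rows with parent in {6,7} -> Music (id 9, level 2).
Iteration 3: rows with parent in {9} -> Books (id 10, level 3), Movies (id 13, level 3).
Iteration 4: rows with parent in {10,13} -> Fantasy (id 14, level 4).
Iteration 5: no rows with parent in {14}; recursion stops.

3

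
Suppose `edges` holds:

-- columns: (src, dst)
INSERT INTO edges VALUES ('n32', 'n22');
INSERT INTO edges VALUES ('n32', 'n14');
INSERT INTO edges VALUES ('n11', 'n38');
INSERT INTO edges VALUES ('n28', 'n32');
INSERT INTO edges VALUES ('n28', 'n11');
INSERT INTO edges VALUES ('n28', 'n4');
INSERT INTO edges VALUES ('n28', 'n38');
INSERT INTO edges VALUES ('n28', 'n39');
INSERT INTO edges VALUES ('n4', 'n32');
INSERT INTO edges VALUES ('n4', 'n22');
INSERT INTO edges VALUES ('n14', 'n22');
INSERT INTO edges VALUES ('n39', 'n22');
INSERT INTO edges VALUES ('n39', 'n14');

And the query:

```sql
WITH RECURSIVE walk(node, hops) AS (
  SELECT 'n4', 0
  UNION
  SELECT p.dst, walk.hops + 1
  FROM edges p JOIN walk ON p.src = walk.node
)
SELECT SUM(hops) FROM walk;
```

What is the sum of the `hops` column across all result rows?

9

Base: (n4, hops=0).
Iteration 1: edges from {n4} -> (n22, hops=1), (n32, hops=1).
Iteration 2: edges from {n22,n32} -> (n14, hops=2), (n22, hops=2).
Iteration 3: edges from {n14,n22} -> (n22, hops=3).
Iteration 4: no outgoing edges from {n22}; recursion stops.
SUM(hops) = 0 + 1 + 1 + 2 + 2 + 3 = 9.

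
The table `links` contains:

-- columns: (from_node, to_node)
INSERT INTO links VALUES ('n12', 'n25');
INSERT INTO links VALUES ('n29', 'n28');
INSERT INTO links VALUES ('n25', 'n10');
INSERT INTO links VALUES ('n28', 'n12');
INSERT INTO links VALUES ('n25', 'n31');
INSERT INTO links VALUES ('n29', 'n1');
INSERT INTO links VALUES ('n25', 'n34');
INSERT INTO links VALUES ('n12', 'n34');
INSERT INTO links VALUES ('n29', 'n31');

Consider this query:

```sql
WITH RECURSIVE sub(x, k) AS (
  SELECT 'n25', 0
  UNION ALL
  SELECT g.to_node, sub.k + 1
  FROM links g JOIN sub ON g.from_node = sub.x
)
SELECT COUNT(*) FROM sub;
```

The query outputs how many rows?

4

Base: (n25, k=0).
Iteration 1: edges from {n25} -> (n10, k=1), (n31, k=1), (n34, k=1).
Iteration 2: no outgoing edges from {n10,n31,n34}; recursion stops.
Total rows emitted: 4.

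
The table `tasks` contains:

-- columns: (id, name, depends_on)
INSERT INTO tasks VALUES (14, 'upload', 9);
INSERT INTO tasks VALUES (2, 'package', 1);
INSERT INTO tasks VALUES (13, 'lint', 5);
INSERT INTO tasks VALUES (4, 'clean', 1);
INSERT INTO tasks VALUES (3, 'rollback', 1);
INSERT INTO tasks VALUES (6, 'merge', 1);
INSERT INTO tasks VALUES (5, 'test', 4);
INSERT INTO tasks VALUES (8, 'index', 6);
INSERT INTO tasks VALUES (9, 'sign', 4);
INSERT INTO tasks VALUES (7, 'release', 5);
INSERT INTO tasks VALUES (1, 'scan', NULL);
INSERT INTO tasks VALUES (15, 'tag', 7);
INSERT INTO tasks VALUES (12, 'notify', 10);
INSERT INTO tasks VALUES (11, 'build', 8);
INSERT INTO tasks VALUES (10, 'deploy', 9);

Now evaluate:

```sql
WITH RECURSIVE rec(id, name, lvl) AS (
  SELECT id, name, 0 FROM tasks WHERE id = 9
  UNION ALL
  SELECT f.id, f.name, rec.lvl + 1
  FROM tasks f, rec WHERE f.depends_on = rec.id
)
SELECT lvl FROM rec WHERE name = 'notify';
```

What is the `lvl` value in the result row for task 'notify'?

2

Base: id=9 (sign) at lvl 0.
Iteration 1: rows with depends_on in {9} -> deploy (id 10, lvl 1), upload (id 14, lvl 1).
Iteration 2: rows with depends_on in {10,14} -> notify (id 12, lvl 2).
Iteration 3: no rows with depends_on in {12}; recursion stops.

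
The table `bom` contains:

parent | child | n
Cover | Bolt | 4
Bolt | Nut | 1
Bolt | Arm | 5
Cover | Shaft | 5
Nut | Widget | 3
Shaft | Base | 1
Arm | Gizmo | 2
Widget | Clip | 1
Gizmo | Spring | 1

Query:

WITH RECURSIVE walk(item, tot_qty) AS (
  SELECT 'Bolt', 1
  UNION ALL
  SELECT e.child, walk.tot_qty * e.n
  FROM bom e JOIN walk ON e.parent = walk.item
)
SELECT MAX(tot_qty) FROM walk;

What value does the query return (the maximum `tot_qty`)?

10

Base: (Bolt, tot_qty=1).
Iteration 1: components of {Bolt} -> Arm = 1*5 = 5, Nut = 1*1 = 1.
Iteration 2: components of {Arm,Nut} -> Gizmo = 5*2 = 10, Widget = 1*3 = 3.
Iteration 3: components of {Gizmo,Widget} -> Clip = 3*1 = 3, Spring = 10*1 = 10.
Iteration 4: no further components; recursion stops.
tot_qty values: 1, 1, 5, 3, 10, 3, 10; the maximum is 10.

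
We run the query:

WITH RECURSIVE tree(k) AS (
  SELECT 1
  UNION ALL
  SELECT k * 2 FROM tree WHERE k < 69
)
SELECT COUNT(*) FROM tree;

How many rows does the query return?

8

Base: k=1.
Iteration 1: 1 < 69 holds -> k = 1 * 2 = 2.
Iteration 2: 2 < 69 holds -> k = 2 * 2 = 4.
Iteration 3: 4 < 69 holds -> k = 4 * 2 = 8.
Iteration 4: 8 < 69 holds -> k = 8 * 2 = 16.
Iteration 5: 16 < 69 holds -> k = 16 * 2 = 32.
Iteration 6: 32 < 69 holds -> k = 32 * 2 = 64.
Iteration 7: 64 < 69 holds -> k = 64 * 2 = 128.
Iteration 8: 128 < 69 fails; recursion stops.
Total rows emitted: 8.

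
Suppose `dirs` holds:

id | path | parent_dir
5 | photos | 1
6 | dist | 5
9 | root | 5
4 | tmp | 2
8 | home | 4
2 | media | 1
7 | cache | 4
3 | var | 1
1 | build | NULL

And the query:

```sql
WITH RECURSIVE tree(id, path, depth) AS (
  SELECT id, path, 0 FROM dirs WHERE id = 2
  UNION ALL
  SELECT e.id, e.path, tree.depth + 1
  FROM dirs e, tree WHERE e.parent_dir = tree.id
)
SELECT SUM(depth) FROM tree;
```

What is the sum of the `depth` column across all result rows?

Base: id=2 (media) at depth 0.
Iteration 1: rows with parent_dir in {2} -> tmp (id 4, depth 1).
Iteration 2: rows with parent_dir in {4} -> cache (id 7, depth 2), home (id 8, depth 2).
Iteration 3: no rows with parent_dir in {7,8}; recursion stops.
SUM(depth) = 0 + 1 + 2 + 2 = 5.

5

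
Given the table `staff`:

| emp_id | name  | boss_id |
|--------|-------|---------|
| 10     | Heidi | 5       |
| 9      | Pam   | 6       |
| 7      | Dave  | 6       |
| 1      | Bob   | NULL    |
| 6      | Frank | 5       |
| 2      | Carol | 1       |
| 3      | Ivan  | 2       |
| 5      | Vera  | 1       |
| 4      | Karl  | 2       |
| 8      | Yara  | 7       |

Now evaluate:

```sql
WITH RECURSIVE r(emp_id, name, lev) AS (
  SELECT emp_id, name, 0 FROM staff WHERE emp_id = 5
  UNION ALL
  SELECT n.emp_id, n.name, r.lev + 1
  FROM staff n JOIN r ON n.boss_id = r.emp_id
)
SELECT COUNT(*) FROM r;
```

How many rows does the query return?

6

Base: emp_id=5 (Vera) at lev 0.
Iteration 1: rows with boss_id in {5} -> Frank (id 6, lev 1), Heidi (id 10, lev 1).
Iteration 2: rows with boss_id in {6,10} -> Dave (id 7, lev 2), Pam (id 9, lev 2).
Iteration 3: rows with boss_id in {7,9} -> Yara (id 8, lev 3).
Iteration 4: no rows with boss_id in {8}; recursion stops.
Total rows emitted: 6.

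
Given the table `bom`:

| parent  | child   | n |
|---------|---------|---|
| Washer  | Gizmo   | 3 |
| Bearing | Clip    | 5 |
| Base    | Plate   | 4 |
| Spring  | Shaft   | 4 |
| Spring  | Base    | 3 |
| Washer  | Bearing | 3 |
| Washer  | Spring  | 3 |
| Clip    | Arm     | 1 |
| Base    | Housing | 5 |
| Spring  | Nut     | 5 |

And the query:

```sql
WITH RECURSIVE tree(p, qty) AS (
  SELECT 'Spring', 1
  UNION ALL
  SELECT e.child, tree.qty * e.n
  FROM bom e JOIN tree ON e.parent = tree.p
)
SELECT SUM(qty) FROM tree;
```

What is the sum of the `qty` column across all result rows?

40

Base: (Spring, qty=1).
Iteration 1: components of {Spring} -> Base = 1*3 = 3, Nut = 1*5 = 5, Shaft = 1*4 = 4.
Iteration 2: components of {Base,Nut,Shaft} -> Housing = 3*5 = 15, Plate = 3*4 = 12.
Iteration 3: no further components; recursion stops.
SUM(qty) = 1 + 4 + 5 + 3 + 15 + 12 = 40.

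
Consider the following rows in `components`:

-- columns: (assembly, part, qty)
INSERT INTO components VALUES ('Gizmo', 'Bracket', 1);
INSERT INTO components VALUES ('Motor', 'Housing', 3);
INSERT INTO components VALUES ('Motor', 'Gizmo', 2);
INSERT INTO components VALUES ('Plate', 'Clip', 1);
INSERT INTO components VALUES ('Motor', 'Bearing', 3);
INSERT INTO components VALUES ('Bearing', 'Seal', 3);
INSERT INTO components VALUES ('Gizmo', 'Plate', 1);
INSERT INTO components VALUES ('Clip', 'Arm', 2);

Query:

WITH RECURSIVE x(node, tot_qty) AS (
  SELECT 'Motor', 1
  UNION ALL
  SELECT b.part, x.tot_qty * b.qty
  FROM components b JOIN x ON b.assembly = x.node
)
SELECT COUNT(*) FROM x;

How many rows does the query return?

Base: (Motor, tot_qty=1).
Iteration 1: components of {Motor} -> Bearing = 1*3 = 3, Gizmo = 1*2 = 2, Housing = 1*3 = 3.
Iteration 2: components of {Bearing,Gizmo,Housing} -> Bracket = 2*1 = 2, Plate = 2*1 = 2, Seal = 3*3 = 9.
Iteration 3: components of {Bracket,Plate,Seal} -> Clip = 2*1 = 2.
Iteration 4: components of {Clip} -> Arm = 2*2 = 4.
Iteration 5: no further components; recursion stops.
Total rows emitted: 9.

9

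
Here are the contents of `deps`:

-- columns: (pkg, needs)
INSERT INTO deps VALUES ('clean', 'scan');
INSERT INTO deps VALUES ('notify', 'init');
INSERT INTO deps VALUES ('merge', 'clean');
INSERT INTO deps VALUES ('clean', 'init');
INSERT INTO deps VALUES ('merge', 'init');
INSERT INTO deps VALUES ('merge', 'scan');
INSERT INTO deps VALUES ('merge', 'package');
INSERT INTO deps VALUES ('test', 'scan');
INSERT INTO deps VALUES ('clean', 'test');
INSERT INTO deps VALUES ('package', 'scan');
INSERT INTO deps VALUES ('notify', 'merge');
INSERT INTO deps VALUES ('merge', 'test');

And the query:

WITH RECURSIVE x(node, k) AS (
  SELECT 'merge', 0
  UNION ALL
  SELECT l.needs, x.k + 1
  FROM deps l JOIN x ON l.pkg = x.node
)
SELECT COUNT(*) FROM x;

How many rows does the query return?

12

Base: (merge, k=0).
Iteration 1: edges from {merge} -> (clean, k=1), (init, k=1), (package, k=1), (scan, k=1), (test, k=1).
Iteration 2: edges from {clean,init,package,scan,test} -> (init, k=2), (scan, k=2) x3, (test, k=2). [UNION ALL keeps all 5 new rows, including repeats]
Iteration 3: edges from {init,scan,test} -> (scan, k=3).
Iteration 4: no outgoing edges from {scan}; recursion stops.
Total rows emitted: 12.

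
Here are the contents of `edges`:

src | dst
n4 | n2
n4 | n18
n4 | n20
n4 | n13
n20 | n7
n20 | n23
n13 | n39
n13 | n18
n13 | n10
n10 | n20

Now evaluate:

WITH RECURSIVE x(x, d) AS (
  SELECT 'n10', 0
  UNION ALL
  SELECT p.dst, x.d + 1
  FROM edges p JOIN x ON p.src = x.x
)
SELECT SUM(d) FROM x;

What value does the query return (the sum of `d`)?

5

Base: (n10, d=0).
Iteration 1: edges from {n10} -> (n20, d=1).
Iteration 2: edges from {n20} -> (n23, d=2), (n7, d=2).
Iteration 3: no outgoing edges from {n23,n7}; recursion stops.
SUM(d) = 0 + 1 + 2 + 2 = 5.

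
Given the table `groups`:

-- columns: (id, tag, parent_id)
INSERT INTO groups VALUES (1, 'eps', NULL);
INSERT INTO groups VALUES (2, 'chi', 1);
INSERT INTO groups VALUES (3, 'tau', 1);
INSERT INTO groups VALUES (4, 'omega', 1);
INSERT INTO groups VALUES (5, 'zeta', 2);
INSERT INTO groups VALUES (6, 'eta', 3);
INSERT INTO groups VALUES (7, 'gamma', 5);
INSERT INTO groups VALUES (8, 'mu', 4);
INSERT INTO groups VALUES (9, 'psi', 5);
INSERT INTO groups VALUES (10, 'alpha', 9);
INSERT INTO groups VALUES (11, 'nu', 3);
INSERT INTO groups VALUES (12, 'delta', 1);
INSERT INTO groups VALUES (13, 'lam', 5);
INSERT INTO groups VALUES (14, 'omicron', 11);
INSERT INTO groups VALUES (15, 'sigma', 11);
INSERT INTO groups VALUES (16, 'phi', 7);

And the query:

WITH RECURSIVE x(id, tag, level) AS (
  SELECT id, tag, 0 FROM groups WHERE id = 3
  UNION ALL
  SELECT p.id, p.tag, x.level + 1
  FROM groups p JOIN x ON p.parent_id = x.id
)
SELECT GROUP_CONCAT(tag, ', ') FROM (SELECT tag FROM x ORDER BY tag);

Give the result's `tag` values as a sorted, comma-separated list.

eta, nu, omicron, sigma, tau

Base: id=3 (tau) at level 0.
Iteration 1: rows with parent_id in {3} -> eta (id 6, level 1), nu (id 11, level 1).
Iteration 2: rows with parent_id in {6,11} -> omicron (id 14, level 2), sigma (id 15, level 2).
Iteration 3: no rows with parent_id in {14,15}; recursion stops.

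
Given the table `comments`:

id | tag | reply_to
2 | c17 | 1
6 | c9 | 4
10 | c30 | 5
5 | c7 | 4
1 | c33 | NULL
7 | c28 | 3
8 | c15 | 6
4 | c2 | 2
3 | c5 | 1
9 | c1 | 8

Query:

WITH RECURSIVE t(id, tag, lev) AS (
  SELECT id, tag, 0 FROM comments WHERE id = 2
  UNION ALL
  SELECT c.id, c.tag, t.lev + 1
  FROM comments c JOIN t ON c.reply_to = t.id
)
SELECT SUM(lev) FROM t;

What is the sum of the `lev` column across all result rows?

15

Base: id=2 (c17) at lev 0.
Iteration 1: rows with reply_to in {2} -> c2 (id 4, lev 1).
Iteration 2: rows with reply_to in {4} -> c7 (id 5, lev 2), c9 (id 6, lev 2).
Iteration 3: rows with reply_to in {5,6} -> c15 (id 8, lev 3), c30 (id 10, lev 3).
Iteration 4: rows with reply_to in {8,10} -> c1 (id 9, lev 4).
Iteration 5: no rows with reply_to in {9}; recursion stops.
SUM(lev) = 0 + 1 + 2 + 2 + 3 + 3 + 4 = 15.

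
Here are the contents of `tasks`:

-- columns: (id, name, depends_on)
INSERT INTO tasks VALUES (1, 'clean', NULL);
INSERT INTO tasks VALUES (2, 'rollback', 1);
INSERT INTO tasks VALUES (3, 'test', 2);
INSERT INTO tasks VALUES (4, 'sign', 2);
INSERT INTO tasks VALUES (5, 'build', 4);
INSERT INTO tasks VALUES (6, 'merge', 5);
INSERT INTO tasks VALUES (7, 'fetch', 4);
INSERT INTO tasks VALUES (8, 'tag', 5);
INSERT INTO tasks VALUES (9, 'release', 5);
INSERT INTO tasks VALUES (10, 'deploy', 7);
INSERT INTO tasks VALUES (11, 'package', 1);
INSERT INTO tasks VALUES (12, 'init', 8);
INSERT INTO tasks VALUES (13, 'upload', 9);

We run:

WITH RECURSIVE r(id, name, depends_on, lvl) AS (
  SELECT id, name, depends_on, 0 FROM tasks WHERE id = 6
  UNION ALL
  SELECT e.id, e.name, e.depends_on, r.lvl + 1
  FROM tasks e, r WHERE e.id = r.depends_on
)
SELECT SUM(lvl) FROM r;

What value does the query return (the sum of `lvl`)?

Base: id=6 (merge), depends_on=5, lvl 0.
Iteration 1: join on id=5 -> build (id 5, depends_on=4, lvl 1).
Iteration 2: join on id=4 -> sign (id 4, depends_on=2, lvl 2).
Iteration 3: join on id=2 -> rollback (id 2, depends_on=1, lvl 3).
Iteration 4: join on id=1 -> clean (id 1, depends_on=NULL, lvl 4).
Iteration 5: depends_on is NULL; no match; recursion stops.
SUM(lvl) = 0 + 1 + 2 + 3 + 4 = 10.

10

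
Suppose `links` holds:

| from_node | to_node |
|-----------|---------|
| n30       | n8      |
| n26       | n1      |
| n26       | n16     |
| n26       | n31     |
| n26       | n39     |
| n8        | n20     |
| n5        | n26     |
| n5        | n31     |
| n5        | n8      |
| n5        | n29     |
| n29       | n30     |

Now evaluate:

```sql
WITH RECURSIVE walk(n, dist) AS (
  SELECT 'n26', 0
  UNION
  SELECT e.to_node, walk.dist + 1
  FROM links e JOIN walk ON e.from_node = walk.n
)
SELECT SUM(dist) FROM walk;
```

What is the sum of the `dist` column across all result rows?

4

Base: (n26, dist=0).
Iteration 1: edges from {n26} -> (n1, dist=1), (n16, dist=1), (n31, dist=1), (n39, dist=1).
Iteration 2: no outgoing edges from {n1,n16,n31,n39}; recursion stops.
SUM(dist) = 0 + 1 + 1 + 1 + 1 = 4.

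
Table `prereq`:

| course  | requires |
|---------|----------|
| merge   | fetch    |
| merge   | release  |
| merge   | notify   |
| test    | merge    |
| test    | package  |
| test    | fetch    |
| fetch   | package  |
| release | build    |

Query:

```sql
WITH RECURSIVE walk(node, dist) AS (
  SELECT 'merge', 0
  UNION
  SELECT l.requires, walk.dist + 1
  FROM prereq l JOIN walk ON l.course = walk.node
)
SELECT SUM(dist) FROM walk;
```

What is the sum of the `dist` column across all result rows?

7

Base: (merge, dist=0).
Iteration 1: edges from {merge} -> (fetch, dist=1), (notify, dist=1), (release, dist=1).
Iteration 2: edges from {fetch,notify,release} -> (build, dist=2), (package, dist=2).
Iteration 3: no outgoing edges from {build,package}; recursion stops.
SUM(dist) = 0 + 1 + 1 + 1 + 2 + 2 = 7.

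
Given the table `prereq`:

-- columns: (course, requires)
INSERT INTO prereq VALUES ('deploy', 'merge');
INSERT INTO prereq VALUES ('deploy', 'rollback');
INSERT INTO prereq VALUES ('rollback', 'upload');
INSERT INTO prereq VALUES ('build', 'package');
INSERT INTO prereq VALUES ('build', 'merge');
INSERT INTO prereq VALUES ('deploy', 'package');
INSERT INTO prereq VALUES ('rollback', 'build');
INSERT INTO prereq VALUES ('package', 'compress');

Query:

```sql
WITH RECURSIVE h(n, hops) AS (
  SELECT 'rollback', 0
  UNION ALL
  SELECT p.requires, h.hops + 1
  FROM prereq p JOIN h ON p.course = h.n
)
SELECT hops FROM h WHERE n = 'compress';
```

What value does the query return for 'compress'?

3

Base: (rollback, hops=0).
Iteration 1: edges from {rollback} -> (build, hops=1), (upload, hops=1).
Iteration 2: edges from {build,upload} -> (merge, hops=2), (package, hops=2).
Iteration 3: edges from {merge,package} -> (compress, hops=3).
Iteration 4: no outgoing edges from {compress}; recursion stops.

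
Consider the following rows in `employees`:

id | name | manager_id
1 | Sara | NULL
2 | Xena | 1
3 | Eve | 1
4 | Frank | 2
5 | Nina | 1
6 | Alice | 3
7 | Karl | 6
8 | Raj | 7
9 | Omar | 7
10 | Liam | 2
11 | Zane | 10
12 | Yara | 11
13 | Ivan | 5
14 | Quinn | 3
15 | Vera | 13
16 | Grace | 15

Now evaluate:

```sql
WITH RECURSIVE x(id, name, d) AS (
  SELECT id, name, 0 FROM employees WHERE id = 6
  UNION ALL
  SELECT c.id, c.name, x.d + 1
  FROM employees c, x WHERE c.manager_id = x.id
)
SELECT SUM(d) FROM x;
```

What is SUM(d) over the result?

Base: id=6 (Alice) at d 0.
Iteration 1: rows with manager_id in {6} -> Karl (id 7, d 1).
Iteration 2: rows with manager_id in {7} -> Raj (id 8, d 2), Omar (id 9, d 2).
Iteration 3: no rows with manager_id in {8,9}; recursion stops.
SUM(d) = 0 + 1 + 2 + 2 = 5.

5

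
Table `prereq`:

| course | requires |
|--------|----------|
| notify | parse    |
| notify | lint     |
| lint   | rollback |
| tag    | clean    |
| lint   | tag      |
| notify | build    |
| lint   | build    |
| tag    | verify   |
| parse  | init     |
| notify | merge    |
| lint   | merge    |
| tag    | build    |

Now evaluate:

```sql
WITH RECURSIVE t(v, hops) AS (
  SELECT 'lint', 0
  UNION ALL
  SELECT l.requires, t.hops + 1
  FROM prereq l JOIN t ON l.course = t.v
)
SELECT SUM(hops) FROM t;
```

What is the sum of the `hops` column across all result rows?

Base: (lint, hops=0).
Iteration 1: edges from {lint} -> (build, hops=1), (merge, hops=1), (rollback, hops=1), (tag, hops=1).
Iteration 2: edges from {build,merge,rollback,tag} -> (build, hops=2), (clean, hops=2), (verify, hops=2).
Iteration 3: no outgoing edges from {build,clean,verify}; recursion stops.
SUM(hops) = 0 + 1 + 1 + 1 + 1 + 2 + 2 + 2 = 10.

10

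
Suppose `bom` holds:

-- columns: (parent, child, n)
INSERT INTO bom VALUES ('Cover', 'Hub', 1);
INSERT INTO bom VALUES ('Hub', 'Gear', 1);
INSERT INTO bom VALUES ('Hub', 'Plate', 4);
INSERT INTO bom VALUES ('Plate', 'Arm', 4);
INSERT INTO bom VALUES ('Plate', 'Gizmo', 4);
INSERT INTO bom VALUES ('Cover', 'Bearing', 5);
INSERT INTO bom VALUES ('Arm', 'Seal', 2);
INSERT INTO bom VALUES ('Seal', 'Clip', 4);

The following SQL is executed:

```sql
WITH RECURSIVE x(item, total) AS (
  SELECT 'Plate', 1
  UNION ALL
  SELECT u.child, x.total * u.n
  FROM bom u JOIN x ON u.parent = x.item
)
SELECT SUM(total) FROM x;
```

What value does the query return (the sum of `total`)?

49

Base: (Plate, total=1).
Iteration 1: components of {Plate} -> Arm = 1*4 = 4, Gizmo = 1*4 = 4.
Iteration 2: components of {Arm,Gizmo} -> Seal = 4*2 = 8.
Iteration 3: components of {Seal} -> Clip = 8*4 = 32.
Iteration 4: no further components; recursion stops.
SUM(total) = 1 + 4 + 4 + 8 + 32 = 49.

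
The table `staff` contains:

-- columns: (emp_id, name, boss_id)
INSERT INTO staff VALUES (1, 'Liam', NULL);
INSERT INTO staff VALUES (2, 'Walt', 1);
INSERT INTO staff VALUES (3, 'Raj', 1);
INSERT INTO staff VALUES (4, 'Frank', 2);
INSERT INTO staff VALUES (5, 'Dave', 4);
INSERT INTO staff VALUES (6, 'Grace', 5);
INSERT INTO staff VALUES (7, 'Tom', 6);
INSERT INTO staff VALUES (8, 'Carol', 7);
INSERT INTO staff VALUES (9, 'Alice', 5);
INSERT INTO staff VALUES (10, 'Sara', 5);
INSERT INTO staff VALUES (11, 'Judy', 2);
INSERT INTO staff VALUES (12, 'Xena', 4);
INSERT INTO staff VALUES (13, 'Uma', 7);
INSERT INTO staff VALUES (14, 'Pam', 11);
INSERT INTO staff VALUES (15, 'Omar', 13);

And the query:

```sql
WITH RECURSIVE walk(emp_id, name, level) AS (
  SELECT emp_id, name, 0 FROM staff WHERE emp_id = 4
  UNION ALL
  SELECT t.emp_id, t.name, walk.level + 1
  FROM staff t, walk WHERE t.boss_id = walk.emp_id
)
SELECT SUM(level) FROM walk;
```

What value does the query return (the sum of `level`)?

24

Base: emp_id=4 (Frank) at level 0.
Iteration 1: rows with boss_id in {4} -> Dave (id 5, level 1), Xena (id 12, level 1).
Iteration 2: rows with boss_id in {5,12} -> Grace (id 6, level 2), Alice (id 9, level 2), Sara (id 10, level 2).
Iteration 3: rows with boss_id in {6,9,10} -> Tom (id 7, level 3).
Iteration 4: rows with boss_id in {7} -> Carol (id 8, level 4), Uma (id 13, level 4).
Iteration 5: rows with boss_id in {8,13} -> Omar (id 15, level 5).
Iteration 6: no rows with boss_id in {15}; recursion stops.
SUM(level) = 0 + 1 + 1 + 2 + 2 + 2 + 3 + 4 + 4 + 5 = 24.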